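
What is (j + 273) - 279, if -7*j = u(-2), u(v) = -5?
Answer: -37/7 ≈ -5.2857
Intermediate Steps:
j = 5/7 (j = -⅐*(-5) = 5/7 ≈ 0.71429)
(j + 273) - 279 = (5/7 + 273) - 279 = 1916/7 - 279 = -37/7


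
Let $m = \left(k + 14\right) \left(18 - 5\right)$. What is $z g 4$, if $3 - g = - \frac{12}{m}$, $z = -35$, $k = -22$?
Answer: $- \frac{5250}{13} \approx -403.85$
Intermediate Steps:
$m = -104$ ($m = \left(-22 + 14\right) \left(18 - 5\right) = \left(-8\right) 13 = -104$)
$g = \frac{75}{26}$ ($g = 3 - - \frac{12}{-104} = 3 - \left(-12\right) \left(- \frac{1}{104}\right) = 3 - \frac{3}{26} = \frac{75}{26} \approx 2.8846$)
$z g 4 = \left(-35\right) \frac{75}{26} \cdot 4 = \left(- \frac{2625}{26}\right) 4 = - \frac{5250}{13}$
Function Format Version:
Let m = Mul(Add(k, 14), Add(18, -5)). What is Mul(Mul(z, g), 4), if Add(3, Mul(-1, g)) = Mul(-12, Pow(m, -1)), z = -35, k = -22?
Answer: Rational(-5250, 13) ≈ -403.85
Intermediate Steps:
m = -104 (m = Mul(Add(-22, 14), Add(18, -5)) = Mul(-8, 13) = -104)
g = Rational(75, 26) (g = Add(3, Mul(-1, Mul(-12, Pow(-104, -1)))) = Add(3, Mul(-1, Mul(-12, Rational(-1, 104)))) = Add(3, Mul(-1, Rational(3, 26))) = Add(3, Rational(-3, 26)) = Rational(75, 26) ≈ 2.8846)
Mul(Mul(z, g), 4) = Mul(Mul(-35, Rational(75, 26)), 4) = Mul(Rational(-2625, 26), 4) = Rational(-5250, 13)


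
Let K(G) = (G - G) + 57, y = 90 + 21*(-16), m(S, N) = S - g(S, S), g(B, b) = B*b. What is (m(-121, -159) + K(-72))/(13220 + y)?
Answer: -14705/12974 ≈ -1.1334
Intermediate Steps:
m(S, N) = S - S**2 (m(S, N) = S - S*S = S - S**2)
y = -246 (y = 90 - 336 = -246)
K(G) = 57 (K(G) = 0 + 57 = 57)
(m(-121, -159) + K(-72))/(13220 + y) = (-121*(1 - 1*(-121)) + 57)/(13220 - 246) = (-121*(1 + 121) + 57)/12974 = (-121*122 + 57)*(1/12974) = (-14762 + 57)*(1/12974) = -14705*1/12974 = -14705/12974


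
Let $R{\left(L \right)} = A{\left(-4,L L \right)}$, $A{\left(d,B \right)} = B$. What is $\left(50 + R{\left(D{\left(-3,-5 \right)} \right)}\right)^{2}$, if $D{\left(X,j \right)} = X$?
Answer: $3481$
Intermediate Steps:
$R{\left(L \right)} = L^{2}$ ($R{\left(L \right)} = L L = L^{2}$)
$\left(50 + R{\left(D{\left(-3,-5 \right)} \right)}\right)^{2} = \left(50 + \left(-3\right)^{2}\right)^{2} = \left(50 + 9\right)^{2} = 59^{2} = 3481$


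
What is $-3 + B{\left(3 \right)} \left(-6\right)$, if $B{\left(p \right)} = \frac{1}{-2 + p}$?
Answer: $-9$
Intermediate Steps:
$-3 + B{\left(3 \right)} \left(-6\right) = -3 + \frac{1}{-2 + 3} \left(-6\right) = -3 + 1^{-1} \left(-6\right) = -3 + 1 \left(-6\right) = -3 - 6 = -9$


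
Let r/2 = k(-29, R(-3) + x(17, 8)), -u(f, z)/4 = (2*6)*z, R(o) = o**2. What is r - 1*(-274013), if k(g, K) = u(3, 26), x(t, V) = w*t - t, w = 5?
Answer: 271517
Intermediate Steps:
x(t, V) = 4*t (x(t, V) = 5*t - t = 4*t)
u(f, z) = -48*z (u(f, z) = -4*2*6*z = -48*z)
k(g, K) = -1248 (k(g, K) = -48*26 = -1248)
r = -2496 (r = 2*(-1248) = -2496)
r - 1*(-274013) = -2496 - 1*(-274013) = -2496 + 274013 = 271517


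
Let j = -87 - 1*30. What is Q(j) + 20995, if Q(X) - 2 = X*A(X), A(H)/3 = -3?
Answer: 22050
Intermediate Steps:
j = -117 (j = -87 - 30 = -117)
A(H) = -9 (A(H) = 3*(-3) = -9)
Q(X) = 2 - 9*X (Q(X) = 2 + X*(-9) = 2 - 9*X)
Q(j) + 20995 = (2 - 9*(-117)) + 20995 = (2 + 1053) + 20995 = 1055 + 20995 = 22050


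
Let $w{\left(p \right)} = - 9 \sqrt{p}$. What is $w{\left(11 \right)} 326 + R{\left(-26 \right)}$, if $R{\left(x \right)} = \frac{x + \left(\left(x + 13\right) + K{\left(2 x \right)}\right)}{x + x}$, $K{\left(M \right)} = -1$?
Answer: $\frac{10}{13} - 2934 \sqrt{11} \approx -9730.2$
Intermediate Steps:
$R{\left(x \right)} = \frac{12 + 2 x}{2 x}$ ($R{\left(x \right)} = \frac{x + \left(\left(x + 13\right) - 1\right)}{x + x} = \frac{x + \left(\left(13 + x\right) - 1\right)}{2 x} = \left(x + \left(12 + x\right)\right) \frac{1}{2 x} = \left(12 + 2 x\right) \frac{1}{2 x} = \frac{12 + 2 x}{2 x}$)
$w{\left(11 \right)} 326 + R{\left(-26 \right)} = - 9 \sqrt{11} \cdot 326 + \frac{6 - 26}{-26} = - 2934 \sqrt{11} - - \frac{10}{13} = - 2934 \sqrt{11} + \frac{10}{13} = \frac{10}{13} - 2934 \sqrt{11}$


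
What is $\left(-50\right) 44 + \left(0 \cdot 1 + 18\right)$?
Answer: $-2182$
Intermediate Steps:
$\left(-50\right) 44 + \left(0 \cdot 1 + 18\right) = -2200 + \left(0 + 18\right) = -2200 + 18 = -2182$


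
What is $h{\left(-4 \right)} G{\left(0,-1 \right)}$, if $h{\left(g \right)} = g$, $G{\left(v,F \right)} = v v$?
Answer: $0$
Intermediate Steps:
$G{\left(v,F \right)} = v^{2}$
$h{\left(-4 \right)} G{\left(0,-1 \right)} = - 4 \cdot 0^{2} = \left(-4\right) 0 = 0$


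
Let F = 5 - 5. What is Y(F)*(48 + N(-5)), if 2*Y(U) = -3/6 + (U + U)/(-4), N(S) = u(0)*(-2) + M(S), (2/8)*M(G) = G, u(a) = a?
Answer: -7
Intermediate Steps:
M(G) = 4*G
N(S) = 4*S (N(S) = 0*(-2) + 4*S = 0 + 4*S = 4*S)
F = 0
Y(U) = -¼ - U/4 (Y(U) = (-3/6 + (U + U)/(-4))/2 = (-3*⅙ + (2*U)*(-¼))/2 = (-½ - U/2)/2 = -¼ - U/4)
Y(F)*(48 + N(-5)) = (-¼ - ¼*0)*(48 + 4*(-5)) = (-¼ + 0)*(48 - 20) = -¼*28 = -7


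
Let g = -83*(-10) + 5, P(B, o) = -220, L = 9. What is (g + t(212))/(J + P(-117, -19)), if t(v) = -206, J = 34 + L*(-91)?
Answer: -629/1005 ≈ -0.62587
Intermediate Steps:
J = -785 (J = 34 + 9*(-91) = 34 - 819 = -785)
g = 835 (g = 830 + 5 = 835)
(g + t(212))/(J + P(-117, -19)) = (835 - 206)/(-785 - 220) = 629/(-1005) = 629*(-1/1005) = -629/1005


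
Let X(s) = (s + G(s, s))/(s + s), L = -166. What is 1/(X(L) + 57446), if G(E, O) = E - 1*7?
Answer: 332/19072411 ≈ 1.7407e-5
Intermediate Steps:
G(E, O) = -7 + E (G(E, O) = E - 7 = -7 + E)
X(s) = (-7 + 2*s)/(2*s) (X(s) = (s + (-7 + s))/(s + s) = (-7 + 2*s)/((2*s)) = (-7 + 2*s)*(1/(2*s)) = (-7 + 2*s)/(2*s))
1/(X(L) + 57446) = 1/((-7/2 - 166)/(-166) + 57446) = 1/(-1/166*(-339/2) + 57446) = 1/(339/332 + 57446) = 1/(19072411/332) = 332/19072411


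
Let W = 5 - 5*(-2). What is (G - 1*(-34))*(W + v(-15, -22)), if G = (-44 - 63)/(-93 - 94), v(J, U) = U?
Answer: -45255/187 ≈ -242.01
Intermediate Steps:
G = 107/187 (G = -107/(-187) = -107*(-1/187) = 107/187 ≈ 0.57219)
W = 15 (W = 5 + 10 = 15)
(G - 1*(-34))*(W + v(-15, -22)) = (107/187 - 1*(-34))*(15 - 22) = (107/187 + 34)*(-7) = (6465/187)*(-7) = -45255/187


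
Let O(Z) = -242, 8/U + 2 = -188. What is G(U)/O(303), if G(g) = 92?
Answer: -46/121 ≈ -0.38017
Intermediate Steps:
U = -4/95 (U = 8/(-2 - 188) = 8/(-190) = 8*(-1/190) = -4/95 ≈ -0.042105)
G(U)/O(303) = 92/(-242) = 92*(-1/242) = -46/121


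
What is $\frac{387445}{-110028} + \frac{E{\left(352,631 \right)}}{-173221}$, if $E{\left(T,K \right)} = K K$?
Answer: $- \frac{110922468853}{19059160188} \approx -5.8199$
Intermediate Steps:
$E{\left(T,K \right)} = K^{2}$
$\frac{387445}{-110028} + \frac{E{\left(352,631 \right)}}{-173221} = \frac{387445}{-110028} + \frac{631^{2}}{-173221} = 387445 \left(- \frac{1}{110028}\right) + 398161 \left(- \frac{1}{173221}\right) = - \frac{387445}{110028} - \frac{398161}{173221} = - \frac{110922468853}{19059160188}$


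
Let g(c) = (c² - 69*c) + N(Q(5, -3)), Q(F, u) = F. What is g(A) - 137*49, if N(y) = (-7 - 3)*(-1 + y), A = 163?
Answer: 8569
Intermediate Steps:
N(y) = 10 - 10*y (N(y) = -10*(-1 + y) = 10 - 10*y)
g(c) = -40 + c² - 69*c (g(c) = (c² - 69*c) + (10 - 10*5) = (c² - 69*c) + (10 - 50) = (c² - 69*c) - 40 = -40 + c² - 69*c)
g(A) - 137*49 = (-40 + 163² - 69*163) - 137*49 = (-40 + 26569 - 11247) - 6713 = 15282 - 6713 = 8569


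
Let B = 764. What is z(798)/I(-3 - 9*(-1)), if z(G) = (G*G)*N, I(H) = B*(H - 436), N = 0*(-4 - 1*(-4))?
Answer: 0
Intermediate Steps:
N = 0 (N = 0*(-4 + 4) = 0*0 = 0)
I(H) = -333104 + 764*H (I(H) = 764*(H - 436) = 764*(-436 + H) = -333104 + 764*H)
z(G) = 0 (z(G) = (G*G)*0 = G²*0 = 0)
z(798)/I(-3 - 9*(-1)) = 0/(-333104 + 764*(-3 - 9*(-1))) = 0/(-333104 + 764*(-3 + 9)) = 0/(-333104 + 764*6) = 0/(-333104 + 4584) = 0/(-328520) = 0*(-1/328520) = 0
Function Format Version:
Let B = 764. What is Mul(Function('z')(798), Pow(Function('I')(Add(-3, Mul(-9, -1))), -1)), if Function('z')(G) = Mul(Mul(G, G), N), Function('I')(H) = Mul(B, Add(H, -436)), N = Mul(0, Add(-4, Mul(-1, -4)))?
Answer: 0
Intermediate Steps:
N = 0 (N = Mul(0, Add(-4, 4)) = Mul(0, 0) = 0)
Function('I')(H) = Add(-333104, Mul(764, H)) (Function('I')(H) = Mul(764, Add(H, -436)) = Mul(764, Add(-436, H)) = Add(-333104, Mul(764, H)))
Function('z')(G) = 0 (Function('z')(G) = Mul(Mul(G, G), 0) = Mul(Pow(G, 2), 0) = 0)
Mul(Function('z')(798), Pow(Function('I')(Add(-3, Mul(-9, -1))), -1)) = Mul(0, Pow(Add(-333104, Mul(764, Add(-3, Mul(-9, -1)))), -1)) = Mul(0, Pow(Add(-333104, Mul(764, Add(-3, 9))), -1)) = Mul(0, Pow(Add(-333104, Mul(764, 6)), -1)) = Mul(0, Pow(Add(-333104, 4584), -1)) = Mul(0, Pow(-328520, -1)) = Mul(0, Rational(-1, 328520)) = 0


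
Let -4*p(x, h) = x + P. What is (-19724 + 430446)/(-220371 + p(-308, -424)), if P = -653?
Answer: -1642888/880523 ≈ -1.8658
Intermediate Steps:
p(x, h) = 653/4 - x/4 (p(x, h) = -(x - 653)/4 = -(-653 + x)/4 = 653/4 - x/4)
(-19724 + 430446)/(-220371 + p(-308, -424)) = (-19724 + 430446)/(-220371 + (653/4 - ¼*(-308))) = 410722/(-220371 + (653/4 + 77)) = 410722/(-220371 + 961/4) = 410722/(-880523/4) = 410722*(-4/880523) = -1642888/880523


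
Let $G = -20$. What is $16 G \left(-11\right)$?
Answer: $3520$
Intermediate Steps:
$16 G \left(-11\right) = 16 \left(-20\right) \left(-11\right) = \left(-320\right) \left(-11\right) = 3520$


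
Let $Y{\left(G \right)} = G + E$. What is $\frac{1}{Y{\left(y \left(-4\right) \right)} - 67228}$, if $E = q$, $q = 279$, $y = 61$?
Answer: $- \frac{1}{67193} \approx -1.4883 \cdot 10^{-5}$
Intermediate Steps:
$E = 279$
$Y{\left(G \right)} = 279 + G$ ($Y{\left(G \right)} = G + 279 = 279 + G$)
$\frac{1}{Y{\left(y \left(-4\right) \right)} - 67228} = \frac{1}{\left(279 + 61 \left(-4\right)\right) - 67228} = \frac{1}{\left(279 - 244\right) - 67228} = \frac{1}{35 - 67228} = \frac{1}{-67193} = - \frac{1}{67193}$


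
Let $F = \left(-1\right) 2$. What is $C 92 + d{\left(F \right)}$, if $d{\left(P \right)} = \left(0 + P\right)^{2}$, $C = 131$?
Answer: $12056$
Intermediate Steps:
$F = -2$
$d{\left(P \right)} = P^{2}$
$C 92 + d{\left(F \right)} = 131 \cdot 92 + \left(-2\right)^{2} = 12052 + 4 = 12056$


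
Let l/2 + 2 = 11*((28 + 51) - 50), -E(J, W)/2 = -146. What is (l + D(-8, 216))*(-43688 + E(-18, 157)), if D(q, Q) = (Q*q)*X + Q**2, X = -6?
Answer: -2502126568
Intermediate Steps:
E(J, W) = 292 (E(J, W) = -2*(-146) = 292)
D(q, Q) = Q**2 - 6*Q*q (D(q, Q) = (Q*q)*(-6) + Q**2 = -6*Q*q + Q**2 = Q**2 - 6*Q*q)
l = 634 (l = -4 + 2*(11*((28 + 51) - 50)) = -4 + 2*(11*(79 - 50)) = -4 + 2*(11*29) = -4 + 2*319 = -4 + 638 = 634)
(l + D(-8, 216))*(-43688 + E(-18, 157)) = (634 + 216*(216 - 6*(-8)))*(-43688 + 292) = (634 + 216*(216 + 48))*(-43396) = (634 + 216*264)*(-43396) = (634 + 57024)*(-43396) = 57658*(-43396) = -2502126568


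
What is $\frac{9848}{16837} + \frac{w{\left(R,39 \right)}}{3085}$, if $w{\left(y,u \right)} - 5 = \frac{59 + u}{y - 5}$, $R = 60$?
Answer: $\frac{1677239601}{2856817975} \approx 0.5871$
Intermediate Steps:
$w{\left(y,u \right)} = 5 + \frac{59 + u}{-5 + y}$ ($w{\left(y,u \right)} = 5 + \frac{59 + u}{y - 5} = 5 + \frac{59 + u}{-5 + y}$)
$\frac{9848}{16837} + \frac{w{\left(R,39 \right)}}{3085} = \frac{9848}{16837} + \frac{\frac{1}{-5 + 60} \left(34 + 39 + 5 \cdot 60\right)}{3085} = 9848 \cdot \frac{1}{16837} + \frac{34 + 39 + 300}{55} \cdot \frac{1}{3085} = \frac{9848}{16837} + \frac{1}{55} \cdot 373 \cdot \frac{1}{3085} = \frac{9848}{16837} + \frac{373}{55} \cdot \frac{1}{3085} = \frac{9848}{16837} + \frac{373}{169675} = \frac{1677239601}{2856817975}$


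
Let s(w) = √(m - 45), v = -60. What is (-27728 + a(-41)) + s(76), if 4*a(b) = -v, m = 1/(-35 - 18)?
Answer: -27713 + I*√126458/53 ≈ -27713.0 + 6.7096*I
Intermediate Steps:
m = -1/53 (m = 1/(-53) = -1/53 ≈ -0.018868)
a(b) = 15 (a(b) = (-1*(-60))/4 = (¼)*60 = 15)
s(w) = I*√126458/53 (s(w) = √(-1/53 - 45) = √(-2386/53) = I*√126458/53)
(-27728 + a(-41)) + s(76) = (-27728 + 15) + I*√126458/53 = -27713 + I*√126458/53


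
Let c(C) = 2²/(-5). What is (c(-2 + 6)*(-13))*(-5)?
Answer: -52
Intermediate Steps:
c(C) = -⅘ (c(C) = 4*(-⅕) = -⅘)
(c(-2 + 6)*(-13))*(-5) = -⅘*(-13)*(-5) = (52/5)*(-5) = -52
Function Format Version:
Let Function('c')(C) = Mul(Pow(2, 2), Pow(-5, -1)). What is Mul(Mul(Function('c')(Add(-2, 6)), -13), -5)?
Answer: -52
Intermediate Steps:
Function('c')(C) = Rational(-4, 5) (Function('c')(C) = Mul(4, Rational(-1, 5)) = Rational(-4, 5))
Mul(Mul(Function('c')(Add(-2, 6)), -13), -5) = Mul(Mul(Rational(-4, 5), -13), -5) = Mul(Rational(52, 5), -5) = -52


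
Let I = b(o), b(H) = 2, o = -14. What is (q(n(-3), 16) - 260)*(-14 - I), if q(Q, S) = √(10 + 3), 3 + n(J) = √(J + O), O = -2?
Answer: 4160 - 16*√13 ≈ 4102.3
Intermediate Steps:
I = 2
n(J) = -3 + √(-2 + J) (n(J) = -3 + √(J - 2) = -3 + √(-2 + J))
q(Q, S) = √13
(q(n(-3), 16) - 260)*(-14 - I) = (√13 - 260)*(-14 - 1*2) = (-260 + √13)*(-14 - 2) = (-260 + √13)*(-16) = 4160 - 16*√13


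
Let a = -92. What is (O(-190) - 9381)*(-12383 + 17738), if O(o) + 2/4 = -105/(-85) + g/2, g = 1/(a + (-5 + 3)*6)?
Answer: -10448119395/208 ≈ -5.0231e+7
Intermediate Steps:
g = -1/104 (g = 1/(-92 + (-5 + 3)*6) = 1/(-92 - 2*6) = 1/(-92 - 12) = 1/(-104) = -1/104 ≈ -0.0096154)
O(o) = 2583/3536 (O(o) = -1/2 + (-105/(-85) - 1/104/2) = -1/2 + (-105*(-1/85) - 1/104*1/2) = -1/2 + (21/17 - 1/208) = -1/2 + 4351/3536 = 2583/3536)
(O(-190) - 9381)*(-12383 + 17738) = (2583/3536 - 9381)*(-12383 + 17738) = -33168633/3536*5355 = -10448119395/208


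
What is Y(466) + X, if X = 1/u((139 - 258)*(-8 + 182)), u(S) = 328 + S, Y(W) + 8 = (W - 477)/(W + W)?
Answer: -76081729/9496148 ≈ -8.0119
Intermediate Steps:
Y(W) = -8 + (-477 + W)/(2*W) (Y(W) = -8 + (W - 477)/(W + W) = -8 + (-477 + W)/((2*W)) = -8 + (-477 + W)*(1/(2*W)) = -8 + (-477 + W)/(2*W))
X = -1/20378 (X = 1/(328 + (139 - 258)*(-8 + 182)) = 1/(328 - 119*174) = 1/(328 - 20706) = 1/(-20378) = -1/20378 ≈ -4.9073e-5)
Y(466) + X = (3/2)*(-159 - 5*466)/466 - 1/20378 = (3/2)*(1/466)*(-159 - 2330) - 1/20378 = (3/2)*(1/466)*(-2489) - 1/20378 = -7467/932 - 1/20378 = -76081729/9496148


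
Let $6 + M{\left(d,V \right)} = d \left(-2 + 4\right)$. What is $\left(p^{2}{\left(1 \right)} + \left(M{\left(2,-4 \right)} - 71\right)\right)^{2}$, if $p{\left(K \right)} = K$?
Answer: $5184$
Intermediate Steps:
$M{\left(d,V \right)} = -6 + 2 d$ ($M{\left(d,V \right)} = -6 + d \left(-2 + 4\right) = -6 + d 2 = -6 + 2 d$)
$\left(p^{2}{\left(1 \right)} + \left(M{\left(2,-4 \right)} - 71\right)\right)^{2} = \left(1^{2} + \left(\left(-6 + 2 \cdot 2\right) - 71\right)\right)^{2} = \left(1 + \left(\left(-6 + 4\right) - 71\right)\right)^{2} = \left(1 - 73\right)^{2} = \left(-72\right)^{2} = 5184$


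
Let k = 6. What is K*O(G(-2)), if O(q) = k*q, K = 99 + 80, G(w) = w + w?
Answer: -4296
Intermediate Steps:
G(w) = 2*w
K = 179
O(q) = 6*q
K*O(G(-2)) = 179*(6*(2*(-2))) = 179*(6*(-4)) = 179*(-24) = -4296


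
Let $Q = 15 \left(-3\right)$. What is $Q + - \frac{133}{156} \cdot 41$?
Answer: $- \frac{12473}{156} \approx -79.955$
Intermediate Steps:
$Q = -45$
$Q + - \frac{133}{156} \cdot 41 = -45 + - \frac{133}{156} \cdot 41 = -45 + \left(-133\right) \frac{1}{156} \cdot 41 = -45 - \frac{5453}{156} = - \frac{12473}{156}$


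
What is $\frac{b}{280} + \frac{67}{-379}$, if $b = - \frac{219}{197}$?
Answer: $- \frac{3778721}{20905640} \approx -0.18075$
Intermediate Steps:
$b = - \frac{219}{197}$ ($b = \left(-219\right) \frac{1}{197} = - \frac{219}{197} \approx -1.1117$)
$\frac{b}{280} + \frac{67}{-379} = - \frac{219}{197 \cdot 280} + \frac{67}{-379} = \left(- \frac{219}{197}\right) \frac{1}{280} + 67 \left(- \frac{1}{379}\right) = - \frac{219}{55160} - \frac{67}{379} = - \frac{3778721}{20905640}$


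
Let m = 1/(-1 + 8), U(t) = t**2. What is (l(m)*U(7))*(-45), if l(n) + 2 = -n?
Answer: 4725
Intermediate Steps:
m = 1/7 ≈ 0.14286
l(n) = -2 - n
(l(m)*U(7))*(-45) = ((-2 - 1*1/7)*7**2)*(-45) = ((-2 - 1/7)*49)*(-45) = -15/7*49*(-45) = -105*(-45) = 4725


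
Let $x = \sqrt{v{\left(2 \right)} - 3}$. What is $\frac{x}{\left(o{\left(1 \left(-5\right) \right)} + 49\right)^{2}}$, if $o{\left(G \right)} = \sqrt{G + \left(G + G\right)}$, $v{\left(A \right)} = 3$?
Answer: $0$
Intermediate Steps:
$o{\left(G \right)} = \sqrt{3} \sqrt{G}$ ($o{\left(G \right)} = \sqrt{G + 2 G} = \sqrt{3 G} = \sqrt{3} \sqrt{G}$)
$x = 0$ ($x = \sqrt{3 - 3} = \sqrt{0} = 0$)
$\frac{x}{\left(o{\left(1 \left(-5\right) \right)} + 49\right)^{2}} = \frac{0}{\left(\sqrt{3} \sqrt{1 \left(-5\right)} + 49\right)^{2}} = \frac{0}{\left(\sqrt{3} \sqrt{-5} + 49\right)^{2}} = \frac{0}{\left(\sqrt{3} i \sqrt{5} + 49\right)^{2}} = \frac{0}{\left(i \sqrt{15} + 49\right)^{2}} = \frac{0}{\left(49 + i \sqrt{15}\right)^{2}} = 0$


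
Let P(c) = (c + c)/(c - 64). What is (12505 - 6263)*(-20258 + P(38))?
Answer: -1644092864/13 ≈ -1.2647e+8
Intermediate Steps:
P(c) = 2*c/(-64 + c) (P(c) = (2*c)/(-64 + c) = 2*c/(-64 + c))
(12505 - 6263)*(-20258 + P(38)) = (12505 - 6263)*(-20258 + 2*38/(-64 + 38)) = 6242*(-20258 + 2*38/(-26)) = 6242*(-20258 + 2*38*(-1/26)) = 6242*(-20258 - 38/13) = 6242*(-263392/13) = -1644092864/13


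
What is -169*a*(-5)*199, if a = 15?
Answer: 2522325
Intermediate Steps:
-169*a*(-5)*199 = -2535*(-5)*199 = -169*(-75)*199 = 12675*199 = 2522325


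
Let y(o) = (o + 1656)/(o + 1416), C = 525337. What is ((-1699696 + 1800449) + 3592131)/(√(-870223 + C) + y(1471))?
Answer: 33338060549716/2874554919463 - 30779335083796*I*√344886/2874554919463 ≈ 11.598 - 6288.2*I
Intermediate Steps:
y(o) = (1656 + o)/(1416 + o)
((-1699696 + 1800449) + 3592131)/(√(-870223 + C) + y(1471)) = ((-1699696 + 1800449) + 3592131)/(√(-870223 + 525337) + (1656 + 1471)/(1416 + 1471)) = (100753 + 3592131)/(√(-344886) + 3127/2887) = 3692884/(I*√344886 + (1/2887)*3127) = 3692884/(I*√344886 + 3127/2887) = 3692884/(3127/2887 + I*√344886)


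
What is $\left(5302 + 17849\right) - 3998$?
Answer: $19153$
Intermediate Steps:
$\left(5302 + 17849\right) - 3998 = 23151 - 3998 = 19153$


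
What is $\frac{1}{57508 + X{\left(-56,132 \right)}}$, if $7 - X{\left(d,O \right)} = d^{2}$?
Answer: $\frac{1}{54379} \approx 1.8389 \cdot 10^{-5}$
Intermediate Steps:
$X{\left(d,O \right)} = 7 - d^{2}$
$\frac{1}{57508 + X{\left(-56,132 \right)}} = \frac{1}{57508 + \left(7 - \left(-56\right)^{2}\right)} = \frac{1}{57508 + \left(7 - 3136\right)} = \frac{1}{57508 - 3129} = \frac{1}{54379}$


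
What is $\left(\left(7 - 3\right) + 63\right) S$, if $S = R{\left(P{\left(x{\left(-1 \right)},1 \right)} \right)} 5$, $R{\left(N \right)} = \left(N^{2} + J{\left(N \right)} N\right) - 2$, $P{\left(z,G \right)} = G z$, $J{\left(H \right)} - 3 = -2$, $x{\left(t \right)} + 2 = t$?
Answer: $1340$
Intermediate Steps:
$x{\left(t \right)} = -2 + t$
$J{\left(H \right)} = 1$ ($J{\left(H \right)} = 3 - 2 = 1$)
$R{\left(N \right)} = -2 + N + N^{2}$ ($R{\left(N \right)} = \left(N^{2} + 1 N\right) - 2 = \left(N^{2} + N\right) - 2 = \left(N + N^{2}\right) - 2 = -2 + N + N^{2}$)
$S = 20$ ($S = \left(-2 + 1 \left(-2 - 1\right) + \left(1 \left(-2 - 1\right)\right)^{2}\right) 5 = \left(-2 + 1 \left(-3\right) + \left(1 \left(-3\right)\right)^{2}\right) 5 = \left(-2 - 3 + \left(-3\right)^{2}\right) 5 = \left(-2 - 3 + 9\right) 5 = 4 \cdot 5 = 20$)
$\left(\left(7 - 3\right) + 63\right) S = \left(\left(7 - 3\right) + 63\right) 20 = \left(4 + 63\right) 20 = 67 \cdot 20 = 1340$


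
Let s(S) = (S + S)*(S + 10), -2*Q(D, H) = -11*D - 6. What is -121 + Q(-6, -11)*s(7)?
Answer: -7261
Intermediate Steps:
Q(D, H) = 3 + 11*D/2 (Q(D, H) = -(-11*D - 6)/2 = -(-6 - 11*D)/2 = 3 + 11*D/2)
s(S) = 2*S*(10 + S) (s(S) = (2*S)*(10 + S) = 2*S*(10 + S))
-121 + Q(-6, -11)*s(7) = -121 + (3 + (11/2)*(-6))*(2*7*(10 + 7)) = -121 + (3 - 33)*(2*7*17) = -121 - 30*238 = -121 - 7140 = -7261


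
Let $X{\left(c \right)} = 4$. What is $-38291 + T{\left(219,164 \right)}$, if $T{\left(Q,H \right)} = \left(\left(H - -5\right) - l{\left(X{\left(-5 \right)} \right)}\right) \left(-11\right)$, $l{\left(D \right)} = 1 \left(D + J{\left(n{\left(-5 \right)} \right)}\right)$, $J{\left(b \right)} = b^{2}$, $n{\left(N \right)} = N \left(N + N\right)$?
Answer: $-12606$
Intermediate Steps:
$n{\left(N \right)} = 2 N^{2}$ ($n{\left(N \right)} = N 2 N = 2 N^{2}$)
$l{\left(D \right)} = 2500 + D$ ($l{\left(D \right)} = 1 \left(D + \left(2 \left(-5\right)^{2}\right)^{2}\right) = 1 \left(D + \left(2 \cdot 25\right)^{2}\right) = 1 \left(D + 50^{2}\right) = 1 \left(D + 2500\right) = 1 \left(2500 + D\right) = 2500 + D$)
$T{\left(Q,H \right)} = 27489 - 11 H$ ($T{\left(Q,H \right)} = \left(\left(H - -5\right) - \left(2500 + 4\right)\right) \left(-11\right) = \left(\left(H + 5\right) - 2504\right) \left(-11\right) = \left(\left(5 + H\right) - 2504\right) \left(-11\right) = \left(-2499 + H\right) \left(-11\right) = 27489 - 11 H$)
$-38291 + T{\left(219,164 \right)} = -38291 + \left(27489 - 1804\right) = -38291 + 25685 = -12606$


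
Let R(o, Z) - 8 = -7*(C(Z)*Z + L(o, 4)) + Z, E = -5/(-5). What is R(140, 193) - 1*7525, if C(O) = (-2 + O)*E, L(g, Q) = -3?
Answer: -265344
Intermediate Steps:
E = 1 (E = -5*(-1/5) = 1)
C(O) = -2 + O (C(O) = (-2 + O)*1 = -2 + O)
R(o, Z) = 29 + Z - 7*Z*(-2 + Z) (R(o, Z) = 8 + (-7*((-2 + Z)*Z - 3) + Z) = 8 + (-7*(Z*(-2 + Z) - 3) + Z) = 8 + (-7*(-3 + Z*(-2 + Z)) + Z) = 8 + ((21 - 7*Z*(-2 + Z)) + Z) = 8 + (21 + Z - 7*Z*(-2 + Z)) = 29 + Z - 7*Z*(-2 + Z))
R(140, 193) - 1*7525 = (29 + 193 - 7*193*(-2 + 193)) - 1*7525 = (29 + 193 - 7*193*191) - 7525 = (29 + 193 - 258041) - 7525 = -257819 - 7525 = -265344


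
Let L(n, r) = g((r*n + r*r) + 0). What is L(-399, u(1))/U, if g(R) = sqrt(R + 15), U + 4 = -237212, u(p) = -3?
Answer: -sqrt(1221)/237216 ≈ -0.00014730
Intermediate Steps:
U = -237216 (U = -4 - 237212 = -237216)
g(R) = sqrt(15 + R)
L(n, r) = sqrt(15 + r**2 + n*r) (L(n, r) = sqrt(15 + ((r*n + r*r) + 0)) = sqrt(15 + ((n*r + r**2) + 0)) = sqrt(15 + ((r**2 + n*r) + 0)) = sqrt(15 + (r**2 + n*r)) = sqrt(15 + r**2 + n*r))
L(-399, u(1))/U = sqrt(15 - 3*(-399 - 3))/(-237216) = sqrt(15 - 3*(-402))*(-1/237216) = sqrt(15 + 1206)*(-1/237216) = sqrt(1221)*(-1/237216) = -sqrt(1221)/237216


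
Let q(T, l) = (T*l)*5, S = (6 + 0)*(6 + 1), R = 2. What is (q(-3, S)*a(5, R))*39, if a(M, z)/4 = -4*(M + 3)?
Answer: 3144960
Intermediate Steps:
a(M, z) = -48 - 16*M (a(M, z) = 4*(-4*(M + 3)) = 4*(-4*(3 + M)) = 4*(-12 - 4*M) = -48 - 16*M)
S = 42 (S = 6*7 = 42)
q(T, l) = 5*T*l
(q(-3, S)*a(5, R))*39 = ((5*(-3)*42)*(-48 - 16*5))*39 = -630*(-48 - 80)*39 = -630*(-128)*39 = 80640*39 = 3144960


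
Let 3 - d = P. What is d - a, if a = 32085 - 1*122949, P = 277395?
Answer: -186528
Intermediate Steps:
d = -277392 (d = 3 - 1*277395 = 3 - 277395 = -277392)
a = -90864 (a = 32085 - 122949 = -90864)
d - a = -277392 - 1*(-90864) = -277392 + 90864 = -186528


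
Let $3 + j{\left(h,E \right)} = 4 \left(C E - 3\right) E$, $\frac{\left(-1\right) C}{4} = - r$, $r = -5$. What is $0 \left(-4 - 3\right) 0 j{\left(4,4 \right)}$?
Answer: $0$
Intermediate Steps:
$C = -20$ ($C = - 4 \left(\left(-1\right) \left(-5\right)\right) = \left(-4\right) 5 = -20$)
$j{\left(h,E \right)} = -3 + E \left(-12 - 80 E\right)$ ($j{\left(h,E \right)} = -3 + 4 \left(- 20 E - 3\right) E = -3 + 4 \left(-3 - 20 E\right) E = -3 + \left(-12 - 80 E\right) E = -3 + E \left(-12 - 80 E\right)$)
$0 \left(-4 - 3\right) 0 j{\left(4,4 \right)} = 0 \left(-4 - 3\right) 0 \left(-3 - 80 \cdot 4^{2} - 48\right) = 0 \left(-7\right) 0 \left(-3 - 1280 - 48\right) = 0 \cdot 0 \left(-3 - 1280 - 48\right) = 0 \left(-1331\right) = 0$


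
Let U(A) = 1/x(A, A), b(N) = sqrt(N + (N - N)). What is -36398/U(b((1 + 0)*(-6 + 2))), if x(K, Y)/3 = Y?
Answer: -218388*I ≈ -2.1839e+5*I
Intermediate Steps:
x(K, Y) = 3*Y
b(N) = sqrt(N) (b(N) = sqrt(N + 0) = sqrt(N))
U(A) = 1/(3*A)
-36398/U(b((1 + 0)*(-6 + 2))) = -36398*3*(sqrt(1 + 0)*sqrt(-6 + 2)) = -36398*3*(2*I) = -36398*6*I = -218388*I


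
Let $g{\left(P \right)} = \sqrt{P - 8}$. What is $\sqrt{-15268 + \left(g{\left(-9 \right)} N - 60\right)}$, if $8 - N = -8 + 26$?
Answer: $\sqrt{-15328 - 10 i \sqrt{17}} \approx 0.1665 - 123.81 i$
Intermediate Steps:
$N = -10$ ($N = 8 - \left(-8 + 26\right) = 8 - 18 = -10$)
$g{\left(P \right)} = \sqrt{-8 + P}$
$\sqrt{-15268 + \left(g{\left(-9 \right)} N - 60\right)} = \sqrt{-15268 - \left(60 - \sqrt{-8 - 9} \left(-10\right)\right)} = \sqrt{-15268 - \left(60 - \sqrt{-17} \left(-10\right)\right)} = \sqrt{-15268 - \left(60 - i \sqrt{17} \left(-10\right)\right)} = \sqrt{-15268 - \left(60 + 10 i \sqrt{17}\right)} = \sqrt{-15328 - 10 i \sqrt{17}}$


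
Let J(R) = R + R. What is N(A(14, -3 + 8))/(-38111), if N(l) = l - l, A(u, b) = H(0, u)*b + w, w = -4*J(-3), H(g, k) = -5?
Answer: 0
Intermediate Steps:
J(R) = 2*R
w = 24 (w = -8*(-3) = -4*(-6) = 24)
A(u, b) = 24 - 5*b (A(u, b) = -5*b + 24 = 24 - 5*b)
N(l) = 0
N(A(14, -3 + 8))/(-38111) = 0/(-38111) = 0*(-1/38111) = 0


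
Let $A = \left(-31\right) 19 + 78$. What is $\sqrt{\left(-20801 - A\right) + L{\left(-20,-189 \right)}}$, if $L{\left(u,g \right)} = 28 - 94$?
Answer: $2 i \sqrt{5089} \approx 142.67 i$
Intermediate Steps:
$L{\left(u,g \right)} = -66$ ($L{\left(u,g \right)} = 28 - 94 = -66$)
$A = -511$ ($A = -589 + 78 = -511$)
$\sqrt{\left(-20801 - A\right) + L{\left(-20,-189 \right)}} = \sqrt{\left(-20801 - -511\right) - 66} = \sqrt{\left(-20801 + 511\right) - 66} = \sqrt{-20290 - 66} = \sqrt{-20356} = 2 i \sqrt{5089}$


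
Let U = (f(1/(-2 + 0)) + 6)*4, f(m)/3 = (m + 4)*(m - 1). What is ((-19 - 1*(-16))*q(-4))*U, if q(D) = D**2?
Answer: 1872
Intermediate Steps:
f(m) = 3*(-1 + m)*(4 + m) (f(m) = 3*((m + 4)*(m - 1)) = 3*((4 + m)*(-1 + m)) = 3*((-1 + m)*(4 + m)) = 3*(-1 + m)*(4 + m))
U = -39 (U = ((-12 + 3*(1/(-2 + 0))**2 + 9/(-2 + 0)) + 6)*4 = ((-12 + 3*(1/(-2))**2 + 9/(-2)) + 6)*4 = ((-12 + 3*(-1/2)**2 + 9*(-1/2)) + 6)*4 = ((-12 + 3*(1/4) - 9/2) + 6)*4 = ((-12 + 3/4 - 9/2) + 6)*4 = (-63/4 + 6)*4 = -39/4*4 = -39)
((-19 - 1*(-16))*q(-4))*U = ((-19 - 1*(-16))*(-4)**2)*(-39) = ((-19 + 16)*16)*(-39) = -3*16*(-39) = -48*(-39) = 1872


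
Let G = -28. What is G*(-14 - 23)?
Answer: 1036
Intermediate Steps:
G*(-14 - 23) = -28*(-14 - 23) = -28*(-37) = 1036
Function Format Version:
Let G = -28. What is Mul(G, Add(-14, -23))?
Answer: 1036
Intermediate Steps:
Mul(G, Add(-14, -23)) = Mul(-28, Add(-14, -23)) = Mul(-28, -37) = 1036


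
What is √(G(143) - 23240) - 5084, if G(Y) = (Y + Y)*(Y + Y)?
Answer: -5084 + 2*√14639 ≈ -4842.0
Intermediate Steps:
G(Y) = 4*Y² (G(Y) = (2*Y)*(2*Y) = 4*Y²)
√(G(143) - 23240) - 5084 = √(4*143² - 23240) - 5084 = √(4*20449 - 23240) - 5084 = √(81796 - 23240) - 5084 = √58556 - 5084 = 2*√14639 - 5084 = -5084 + 2*√14639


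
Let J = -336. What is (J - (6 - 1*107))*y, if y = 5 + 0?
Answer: -1175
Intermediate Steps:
y = 5
(J - (6 - 1*107))*y = (-336 - (6 - 1*107))*5 = (-336 - (6 - 107))*5 = (-336 - 1*(-101))*5 = (-336 + 101)*5 = -235*5 = -1175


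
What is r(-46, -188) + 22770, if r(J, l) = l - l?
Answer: 22770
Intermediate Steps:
r(J, l) = 0
r(-46, -188) + 22770 = 0 + 22770 = 22770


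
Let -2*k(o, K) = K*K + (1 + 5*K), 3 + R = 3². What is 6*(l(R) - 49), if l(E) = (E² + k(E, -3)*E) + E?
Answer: 48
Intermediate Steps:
R = 6 (R = -3 + 3² = -3 + 9 = 6)
k(o, K) = -½ - 5*K/2 - K²/2 (k(o, K) = -(K*K + (1 + 5*K))/2 = -(K² + (1 + 5*K))/2 = -(1 + K² + 5*K)/2 = -½ - 5*K/2 - K²/2)
l(E) = E² + 7*E/2 (l(E) = (E² + (-½ - 5/2*(-3) - ½*(-3)²)*E) + E = (E² + (-½ + 15/2 - ½*9)*E) + E = (E² + (-½ + 15/2 - 9/2)*E) + E = (E² + 5*E/2) + E = E² + 7*E/2)
6*(l(R) - 49) = 6*((½)*6*(7 + 2*6) - 49) = 6*((½)*6*(7 + 12) - 49) = 6*((½)*6*19 - 49) = 6*(57 - 49) = 6*8 = 48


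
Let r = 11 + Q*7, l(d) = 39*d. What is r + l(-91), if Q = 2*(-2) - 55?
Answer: -3951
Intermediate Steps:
Q = -59 (Q = -4 - 55 = -59)
r = -402 (r = 11 - 59*7 = 11 - 413 = -402)
r + l(-91) = -402 + 39*(-91) = -402 - 3549 = -3951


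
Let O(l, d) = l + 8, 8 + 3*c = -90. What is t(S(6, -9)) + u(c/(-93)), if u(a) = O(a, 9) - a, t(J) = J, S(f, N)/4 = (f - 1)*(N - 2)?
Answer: -212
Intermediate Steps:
c = -98/3 (c = -8/3 + (1/3)*(-90) = -8/3 - 30 = -98/3 ≈ -32.667)
S(f, N) = 4*(-1 + f)*(-2 + N) (S(f, N) = 4*((f - 1)*(N - 2)) = 4*((-1 + f)*(-2 + N)) = 4*(-1 + f)*(-2 + N))
O(l, d) = 8 + l
u(a) = 8 (u(a) = (8 + a) - a = 8)
t(S(6, -9)) + u(c/(-93)) = (8 - 8*6 - 4*(-9) + 4*(-9)*6) + 8 = (8 - 48 + 36 - 216) + 8 = -220 + 8 = -212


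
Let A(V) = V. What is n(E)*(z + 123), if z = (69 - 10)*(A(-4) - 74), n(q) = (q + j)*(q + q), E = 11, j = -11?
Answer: 0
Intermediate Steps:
n(q) = 2*q*(-11 + q) (n(q) = (q - 11)*(q + q) = (-11 + q)*(2*q) = 2*q*(-11 + q))
z = -4602 (z = (69 - 10)*(-4 - 74) = 59*(-78) = -4602)
n(E)*(z + 123) = (2*11*(-11 + 11))*(-4602 + 123) = (2*11*0)*(-4479) = 0*(-4479) = 0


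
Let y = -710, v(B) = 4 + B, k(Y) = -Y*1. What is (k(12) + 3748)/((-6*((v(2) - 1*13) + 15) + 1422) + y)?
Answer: 467/83 ≈ 5.6265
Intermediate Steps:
k(Y) = -Y
(k(12) + 3748)/((-6*((v(2) - 1*13) + 15) + 1422) + y) = (-1*12 + 3748)/((-6*(((4 + 2) - 1*13) + 15) + 1422) - 710) = (-12 + 3748)/((-6*((6 - 13) + 15) + 1422) - 710) = 3736/((-6*(-7 + 15) + 1422) - 710) = 3736/((-6*8 + 1422) - 710) = 3736/((-48 + 1422) - 710) = 3736/(1374 - 710) = 3736/664 = 3736*(1/664) = 467/83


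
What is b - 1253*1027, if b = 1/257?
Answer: -330715566/257 ≈ -1.2868e+6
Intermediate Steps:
b = 1/257 ≈ 0.0038911
b - 1253*1027 = 1/257 - 1253*1027 = 1/257 - 1286831 = -330715566/257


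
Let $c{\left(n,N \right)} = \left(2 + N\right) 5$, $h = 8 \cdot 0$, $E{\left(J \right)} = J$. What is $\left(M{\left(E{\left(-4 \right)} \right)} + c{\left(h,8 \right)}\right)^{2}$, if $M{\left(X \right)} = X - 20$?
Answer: $676$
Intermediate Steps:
$h = 0$
$c{\left(n,N \right)} = 10 + 5 N$
$M{\left(X \right)} = -20 + X$ ($M{\left(X \right)} = X - 20 = -20 + X$)
$\left(M{\left(E{\left(-4 \right)} \right)} + c{\left(h,8 \right)}\right)^{2} = \left(\left(-20 - 4\right) + \left(10 + 5 \cdot 8\right)\right)^{2} = \left(-24 + \left(10 + 40\right)\right)^{2} = \left(-24 + 50\right)^{2} = 26^{2} = 676$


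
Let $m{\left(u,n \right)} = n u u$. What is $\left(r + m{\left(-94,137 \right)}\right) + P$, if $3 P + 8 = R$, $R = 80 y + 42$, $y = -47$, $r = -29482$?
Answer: $1179808$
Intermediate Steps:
$m{\left(u,n \right)} = n u^{2}$
$R = -3718$ ($R = 80 \left(-47\right) + 42 = -3760 + 42 = -3718$)
$P = -1242$ ($P = - \frac{8}{3} + \frac{1}{3} \left(-3718\right) = - \frac{8}{3} - \frac{3718}{3} = -1242$)
$\left(r + m{\left(-94,137 \right)}\right) + P = \left(-29482 + 137 \left(-94\right)^{2}\right) - 1242 = \left(-29482 + 137 \cdot 8836\right) - 1242 = \left(-29482 + 1210532\right) - 1242 = 1181050 - 1242 = 1179808$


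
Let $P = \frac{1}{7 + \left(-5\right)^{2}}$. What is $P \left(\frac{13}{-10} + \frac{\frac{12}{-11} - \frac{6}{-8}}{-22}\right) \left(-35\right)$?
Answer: $\frac{43519}{30976} \approx 1.4049$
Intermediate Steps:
$P = \frac{1}{32}$ ($P = \frac{1}{7 + 25} = \frac{1}{32} \approx 0.03125$)
$P \left(\frac{13}{-10} + \frac{\frac{12}{-11} - \frac{6}{-8}}{-22}\right) \left(-35\right) = \frac{\frac{13}{-10} + \frac{\frac{12}{-11} - \frac{6}{-8}}{-22}}{32} \left(-35\right) = \frac{13 \left(- \frac{1}{10}\right) + \left(12 \left(- \frac{1}{11}\right) - - \frac{3}{4}\right) \left(- \frac{1}{22}\right)}{32} \left(-35\right) = \frac{- \frac{13}{10} + \left(- \frac{12}{11} + \frac{3}{4}\right) \left(- \frac{1}{22}\right)}{32} \left(-35\right) = \frac{- \frac{13}{10} - - \frac{15}{968}}{32} \left(-35\right) = \frac{- \frac{13}{10} + \frac{15}{968}}{32} \left(-35\right) = \frac{1}{32} \left(- \frac{6217}{4840}\right) \left(-35\right) = \left(- \frac{6217}{154880}\right) \left(-35\right) = \frac{43519}{30976}$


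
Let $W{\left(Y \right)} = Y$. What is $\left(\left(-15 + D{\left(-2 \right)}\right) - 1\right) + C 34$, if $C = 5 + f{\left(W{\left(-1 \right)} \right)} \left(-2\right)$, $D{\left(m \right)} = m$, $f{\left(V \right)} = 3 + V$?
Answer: $16$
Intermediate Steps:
$C = 1$ ($C = 5 + \left(3 - 1\right) \left(-2\right) = 5 + 2 \left(-2\right) = 5 - 4 = 1$)
$\left(\left(-15 + D{\left(-2 \right)}\right) - 1\right) + C 34 = \left(\left(-15 - 2\right) - 1\right) + 1 \cdot 34 = \left(-17 - 1\right) + 34 = -18 + 34 = 16$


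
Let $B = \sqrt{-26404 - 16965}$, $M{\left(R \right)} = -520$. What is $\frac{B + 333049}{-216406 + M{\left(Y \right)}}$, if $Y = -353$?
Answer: $- \frac{333049}{216926} - \frac{i \sqrt{43369}}{216926} \approx -1.5353 - 0.00096001 i$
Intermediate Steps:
$B = i \sqrt{43369}$ ($B = \sqrt{-43369} = i \sqrt{43369} \approx 208.25 i$)
$\frac{B + 333049}{-216406 + M{\left(Y \right)}} = \frac{i \sqrt{43369} + 333049}{-216406 - 520} = \frac{333049 + i \sqrt{43369}}{-216926} = \left(333049 + i \sqrt{43369}\right) \left(- \frac{1}{216926}\right) = - \frac{333049}{216926} - \frac{i \sqrt{43369}}{216926}$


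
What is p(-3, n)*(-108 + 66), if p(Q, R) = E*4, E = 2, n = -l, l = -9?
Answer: -336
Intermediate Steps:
n = 9 (n = -1*(-9) = 9)
p(Q, R) = 8 (p(Q, R) = 2*4 = 8)
p(-3, n)*(-108 + 66) = 8*(-108 + 66) = 8*(-42) = -336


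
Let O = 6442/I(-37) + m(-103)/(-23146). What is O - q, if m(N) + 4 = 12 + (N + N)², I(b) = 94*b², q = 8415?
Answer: -6267486761198/744641539 ≈ -8416.8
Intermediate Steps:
m(N) = 8 + 4*N² (m(N) = -4 + (12 + (N + N)²) = -4 + (12 + (2*N)²) = -4 + (12 + 4*N²) = 8 + 4*N²)
O = -1328210513/744641539 (O = 6442/((94*(-37)²)) + (8 + 4*(-103)²)/(-23146) = 6442/((94*1369)) + (8 + 4*10609)*(-1/23146) = 6442/128686 + (8 + 42436)*(-1/23146) = 6442*(1/128686) + 42444*(-1/23146) = 3221/64343 - 21222/11573 = -1328210513/744641539 ≈ -1.7837)
O - q = -1328210513/744641539 - 1*8415 = -1328210513/744641539 - 8415 = -6267486761198/744641539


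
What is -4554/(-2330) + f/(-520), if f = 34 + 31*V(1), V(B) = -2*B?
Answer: 60833/30290 ≈ 2.0084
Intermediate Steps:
f = -28 (f = 34 + 31*(-2*1) = 34 + 31*(-2) = 34 - 62 = -28)
-4554/(-2330) + f/(-520) = -4554/(-2330) - 28/(-520) = -4554*(-1/2330) - 28*(-1/520) = 2277/1165 + 7/130 = 60833/30290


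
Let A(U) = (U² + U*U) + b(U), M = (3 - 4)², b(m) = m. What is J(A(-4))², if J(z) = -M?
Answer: 1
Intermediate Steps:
M = 1 (M = (-1)² = 1)
A(U) = U + 2*U² (A(U) = (U² + U*U) + U = (U² + U²) + U = 2*U² + U = U + 2*U²)
J(z) = -1 (J(z) = -1*1 = -1)
J(A(-4))² = (-1)² = 1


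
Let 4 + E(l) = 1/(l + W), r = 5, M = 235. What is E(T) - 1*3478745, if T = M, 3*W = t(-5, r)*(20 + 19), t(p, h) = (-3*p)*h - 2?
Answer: -4118838815/1184 ≈ -3.4787e+6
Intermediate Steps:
t(p, h) = -2 - 3*h*p (t(p, h) = -3*h*p - 2 = -2 - 3*h*p)
W = 949 (W = ((-2 - 3*5*(-5))*(20 + 19))/3 = ((-2 + 75)*39)/3 = (73*39)/3 = (⅓)*2847 = 949)
T = 235
E(l) = -4 + 1/(949 + l) (E(l) = -4 + 1/(l + 949) = -4 + 1/(949 + l))
E(T) - 1*3478745 = (-3795 - 4*235)/(949 + 235) - 1*3478745 = (-3795 - 940)/1184 - 3478745 = (1/1184)*(-4735) - 3478745 = -4735/1184 - 3478745 = -4118838815/1184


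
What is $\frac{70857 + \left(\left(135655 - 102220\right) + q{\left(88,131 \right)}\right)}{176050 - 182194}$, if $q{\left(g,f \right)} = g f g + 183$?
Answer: $- \frac{1118939}{6144} \approx -182.12$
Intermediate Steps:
$q{\left(g,f \right)} = 183 + f g^{2}$ ($q{\left(g,f \right)} = f g g + 183 = f g^{2} + 183 = 183 + f g^{2}$)
$\frac{70857 + \left(\left(135655 - 102220\right) + q{\left(88,131 \right)}\right)}{176050 - 182194} = \frac{70857 + \left(\left(135655 - 102220\right) + \left(183 + 131 \cdot 88^{2}\right)\right)}{176050 - 182194} = \frac{70857 + \left(33435 + \left(183 + 131 \cdot 7744\right)\right)}{-6144} = \left(70857 + \left(33435 + \left(183 + 1014464\right)\right)\right) \left(- \frac{1}{6144}\right) = \left(70857 + \left(33435 + 1014647\right)\right) \left(- \frac{1}{6144}\right) = \left(70857 + 1048082\right) \left(- \frac{1}{6144}\right) = 1118939 \left(- \frac{1}{6144}\right) = - \frac{1118939}{6144}$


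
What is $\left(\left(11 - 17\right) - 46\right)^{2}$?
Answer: $2704$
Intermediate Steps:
$\left(\left(11 - 17\right) - 46\right)^{2} = \left(-6 - 46\right)^{2} = \left(-52\right)^{2} = 2704$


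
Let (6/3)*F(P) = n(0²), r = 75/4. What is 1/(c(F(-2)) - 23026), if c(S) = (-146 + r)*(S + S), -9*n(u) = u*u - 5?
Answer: -36/831481 ≈ -4.3296e-5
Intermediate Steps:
r = 75/4 (r = 75*(¼) = 75/4 ≈ 18.750)
n(u) = 5/9 - u²/9 (n(u) = -(u*u - 5)/9 = -(u² - 5)/9 = -(-5 + u²)/9 = 5/9 - u²/9)
F(P) = 5/18 (F(P) = (5/9 - (0²)²/9)/2 = (5/9 - ⅑*0²)/2 = (5/9 - ⅑*0)/2 = (5/9 + 0)/2 = (½)*(5/9) = 5/18)
c(S) = -509*S/2 (c(S) = (-146 + 75/4)*(S + S) = -509*S/2)
1/(c(F(-2)) - 23026) = 1/(-509/2*5/18 - 23026) = 1/(-2545/36 - 23026) = 1/(-831481/36) = -36/831481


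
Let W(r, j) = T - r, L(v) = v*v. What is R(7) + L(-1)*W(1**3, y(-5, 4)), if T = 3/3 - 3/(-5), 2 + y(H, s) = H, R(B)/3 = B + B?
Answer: 213/5 ≈ 42.600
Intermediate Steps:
R(B) = 6*B (R(B) = 3*(B + B) = 3*(2*B) = 6*B)
L(v) = v**2
y(H, s) = -2 + H
T = 8/5 (T = 3*(1/3) - 3*(-1/5) = 1 + 3/5 = 8/5 ≈ 1.6000)
W(r, j) = 8/5 - r
R(7) + L(-1)*W(1**3, y(-5, 4)) = 6*7 + (-1)**2*(8/5 - 1*1**3) = 42 + 1*(8/5 - 1*1) = 42 + 1*(8/5 - 1) = 42 + 1*(3/5) = 42 + 3/5 = 213/5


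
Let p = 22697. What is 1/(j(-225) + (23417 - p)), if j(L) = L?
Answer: 1/495 ≈ 0.0020202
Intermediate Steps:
1/(j(-225) + (23417 - p)) = 1/(-225 + (23417 - 1*22697)) = 1/(-225 + (23417 - 22697)) = 1/(-225 + 720) = 1/495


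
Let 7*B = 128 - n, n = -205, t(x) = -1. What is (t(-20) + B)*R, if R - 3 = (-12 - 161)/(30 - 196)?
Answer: 109373/581 ≈ 188.25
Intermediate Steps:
R = 671/166 (R = 3 + (-12 - 161)/(30 - 196) = 3 - 173/(-166) = 3 - 173*(-1/166) = 3 + 173/166 = 671/166 ≈ 4.0422)
B = 333/7 (B = (128 - 1*(-205))/7 = (128 + 205)/7 = (1/7)*333 = 333/7 ≈ 47.571)
(t(-20) + B)*R = (-1 + 333/7)*(671/166) = (326/7)*(671/166) = 109373/581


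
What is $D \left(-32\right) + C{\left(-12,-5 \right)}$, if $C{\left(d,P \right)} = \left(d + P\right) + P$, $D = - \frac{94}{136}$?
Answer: $\frac{2}{17} \approx 0.11765$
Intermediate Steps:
$D = - \frac{47}{68}$ ($D = \left(-94\right) \frac{1}{136} = - \frac{47}{68} \approx -0.69118$)
$C{\left(d,P \right)} = d + 2 P$ ($C{\left(d,P \right)} = \left(P + d\right) + P = d + 2 P$)
$D \left(-32\right) + C{\left(-12,-5 \right)} = \left(- \frac{47}{68}\right) \left(-32\right) + \left(-12 + 2 \left(-5\right)\right) = \frac{376}{17} - 22 = \frac{2}{17}$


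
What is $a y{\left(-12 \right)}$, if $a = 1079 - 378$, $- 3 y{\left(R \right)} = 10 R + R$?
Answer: $30844$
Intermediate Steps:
$y{\left(R \right)} = - \frac{11 R}{3}$ ($y{\left(R \right)} = - \frac{10 R + R}{3} = - \frac{11 R}{3}$)
$a = 701$ ($a = 1079 - 378 = 701$)
$a y{\left(-12 \right)} = 701 \left(\left(- \frac{11}{3}\right) \left(-12\right)\right) = 701 \cdot 44 = 30844$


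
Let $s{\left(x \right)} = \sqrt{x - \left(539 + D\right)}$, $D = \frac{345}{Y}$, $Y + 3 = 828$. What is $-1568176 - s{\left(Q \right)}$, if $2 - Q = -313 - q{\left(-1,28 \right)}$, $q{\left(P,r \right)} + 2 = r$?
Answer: $-1568176 - \frac{i \sqrt{600215}}{55} \approx -1.5682 \cdot 10^{6} - 14.086 i$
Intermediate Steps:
$Y = 825$ ($Y = -3 + 828 = 825$)
$q{\left(P,r \right)} = -2 + r$
$D = \frac{23}{55}$ ($D = \frac{345}{825} = 345 \cdot \frac{1}{825} = \frac{23}{55} \approx 0.41818$)
$Q = 341$ ($Q = 2 - \left(-313 - \left(-2 + 28\right)\right) = 2 - \left(-313 - 26\right) = 2 - -339 = 2 + 339 = 341$)
$s{\left(x \right)} = \sqrt{- \frac{29668}{55} + x}$ ($s{\left(x \right)} = \sqrt{x - \frac{29668}{55}} = \sqrt{- \frac{29668}{55} + x}$)
$-1568176 - s{\left(Q \right)} = -1568176 - \frac{\sqrt{-1631740 + 3025 \cdot 341}}{55} = -1568176 - \frac{\sqrt{-1631740 + 1031525}}{55} = -1568176 - \frac{\sqrt{-600215}}{55} = -1568176 - \frac{i \sqrt{600215}}{55}$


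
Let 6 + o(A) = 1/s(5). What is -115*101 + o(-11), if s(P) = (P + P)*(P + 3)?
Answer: -929679/80 ≈ -11621.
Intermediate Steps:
s(P) = 2*P*(3 + P) (s(P) = (2*P)*(3 + P) = 2*P*(3 + P))
o(A) = -479/80 (o(A) = -6 + 1/(2*5*(3 + 5)) = -6 + 1/(2*5*8) = -6 + 1/80 = -479/80)
-115*101 + o(-11) = -115*101 - 479/80 = -11615 - 479/80 = -929679/80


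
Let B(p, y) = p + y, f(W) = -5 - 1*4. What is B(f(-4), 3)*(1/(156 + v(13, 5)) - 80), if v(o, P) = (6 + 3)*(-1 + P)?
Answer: 15359/32 ≈ 479.97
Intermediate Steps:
f(W) = -9 (f(W) = -5 - 4 = -9)
v(o, P) = -9 + 9*P (v(o, P) = 9*(-1 + P) = -9 + 9*P)
B(f(-4), 3)*(1/(156 + v(13, 5)) - 80) = (-9 + 3)*(1/(156 + (-9 + 9*5)) - 80) = -6*(1/(156 + (-9 + 45)) - 80) = -6*(1/(156 + 36) - 80) = -6*(1/192 - 80) = -6*(-15359/192) = 15359/32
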